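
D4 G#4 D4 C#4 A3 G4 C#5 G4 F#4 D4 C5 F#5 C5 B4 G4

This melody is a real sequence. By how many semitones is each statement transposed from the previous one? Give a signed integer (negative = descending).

5

The 5-note cells begin on D4, G4, C5 — each up a 4th from the last.
D4 to G4 spans +5 semitones.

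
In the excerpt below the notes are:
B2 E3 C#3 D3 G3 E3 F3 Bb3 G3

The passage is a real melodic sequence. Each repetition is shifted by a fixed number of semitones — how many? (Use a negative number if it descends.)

The 3-note cells begin on B2, D3, F3 — each up a 3rd from the last.
B2→D3 is 50 − 47 = 3 semitones.

3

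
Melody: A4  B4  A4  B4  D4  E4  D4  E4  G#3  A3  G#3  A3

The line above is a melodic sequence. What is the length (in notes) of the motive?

12 notes total. Splitting into 3 groups of 4:
A4 B4 A4 B4 | D4 E4 D4 E4 | G#3 A3 G#3 A3
Every group is a transposition down a 5th of the one before; no shorter unit works.

4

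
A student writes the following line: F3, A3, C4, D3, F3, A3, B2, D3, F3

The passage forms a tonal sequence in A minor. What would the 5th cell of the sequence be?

E2 G2 B2

With a 3-note motive the entries are F3, D3, B2, each down a 3rd from the previous.
Continuing the starts: G2 → E2.
So cell 5 is E2 G2 B2.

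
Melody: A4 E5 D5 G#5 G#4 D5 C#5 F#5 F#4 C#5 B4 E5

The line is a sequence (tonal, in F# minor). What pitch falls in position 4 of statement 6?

Grouping in 4s, the 4th note of each cell is G#5, F#5, E5.
Extending down a 2nd: D5 → C#5 → B4.

B4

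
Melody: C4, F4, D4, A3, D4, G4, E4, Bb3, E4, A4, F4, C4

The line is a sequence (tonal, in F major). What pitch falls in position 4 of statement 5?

Grouping in 4s, the 4th note of each cell is A3, Bb3, C4.
Extending up a 2nd: D4 → E4.

E4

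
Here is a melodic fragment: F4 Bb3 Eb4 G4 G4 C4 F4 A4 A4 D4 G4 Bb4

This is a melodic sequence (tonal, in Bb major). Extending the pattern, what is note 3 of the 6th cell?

C5

With 4-note cells, note 3 of each statement runs Eb4, F4, G4.
Carrying that up a 2nd forward: A4 → Bb4 → C5.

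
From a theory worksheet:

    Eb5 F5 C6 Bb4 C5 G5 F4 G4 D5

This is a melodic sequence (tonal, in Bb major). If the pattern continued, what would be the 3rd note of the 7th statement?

F3

The unit is 3 notes. Position-3 pitches of the 3 shown cells: C6, G5, D5.
Extending down a 4th: A4 → Eb4 → Bb3 → F3.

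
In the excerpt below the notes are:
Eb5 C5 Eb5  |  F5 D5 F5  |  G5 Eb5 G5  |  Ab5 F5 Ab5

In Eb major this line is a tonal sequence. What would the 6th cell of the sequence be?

C6 Ab5 C6

The 3-note cells begin on Eb5, F5, G5, Ab5 — each up a 2nd from the last.
Extending up a 2nd: Bb5 → C6.
From C6 the diatonic shape gives C6 Ab5 C6.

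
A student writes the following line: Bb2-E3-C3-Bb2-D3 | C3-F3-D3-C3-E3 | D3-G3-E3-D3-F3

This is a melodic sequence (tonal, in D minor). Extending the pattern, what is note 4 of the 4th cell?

E3

With 5-note cells, note 4 of each statement runs Bb2, C3, D3.
One more up a 2nd gives E3.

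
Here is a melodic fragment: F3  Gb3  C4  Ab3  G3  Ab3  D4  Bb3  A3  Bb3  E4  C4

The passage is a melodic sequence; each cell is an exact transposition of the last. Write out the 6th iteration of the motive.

Unit = 4 notes; the statements start on F3, G3, A3, moving up a 2nd each time.
Extending up a 2nd: B3 → C#4 → D#4.
Statement 6 starts on D#4 and keeps the same exact contour: D#4 E4 A#4 F#4.

D#4 E4 A#4 F#4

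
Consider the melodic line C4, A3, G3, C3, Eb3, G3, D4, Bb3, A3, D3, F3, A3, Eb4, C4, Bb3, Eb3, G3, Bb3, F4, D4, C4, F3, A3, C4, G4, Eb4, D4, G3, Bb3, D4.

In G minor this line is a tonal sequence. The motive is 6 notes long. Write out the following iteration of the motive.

A4 F4 Eb4 A3 C4 Eb4

Taking 6-note groups, the heads are C4, D4, Eb4, F4, G4: the pattern moves up a 2nd.
So cell 6 is A4 F4 Eb4 A3 C4 Eb4.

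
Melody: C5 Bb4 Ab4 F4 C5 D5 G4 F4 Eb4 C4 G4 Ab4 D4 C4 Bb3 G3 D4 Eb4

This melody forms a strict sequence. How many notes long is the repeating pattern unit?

Try groups of 6 (3 cells in 18 notes):
C5 Bb4 Ab4 F4 C5 D5 | G4 F4 Eb4 C4 G4 Ab4 | D4 C4 Bb3 G3 D4 Eb4
Every group is a transposition down a 4th of the one before; no shorter unit works.

6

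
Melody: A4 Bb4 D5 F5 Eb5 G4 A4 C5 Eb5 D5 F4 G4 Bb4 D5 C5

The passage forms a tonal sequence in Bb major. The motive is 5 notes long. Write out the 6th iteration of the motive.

Taking 5-note groups, the heads are A4, G4, F4: the pattern moves down a 2nd.
Extending down a 2nd: Eb4 → D4 → C4.
Statement 6 starts on C4 and keeps the same diatonic contour: C4 D4 F4 A4 G4.

C4 D4 F4 A4 G4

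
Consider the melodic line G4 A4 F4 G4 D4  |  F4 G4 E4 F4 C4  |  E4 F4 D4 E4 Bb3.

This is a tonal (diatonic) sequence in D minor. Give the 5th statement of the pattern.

C4 D4 Bb3 C4 G3

Taking 5-note groups, the heads are G4, F4, E4: the pattern moves down a 2nd.
Carrying on: D4 → C4.
Statement 5 starts on C4 and keeps the same diatonic contour: C4 D4 Bb3 C4 G3.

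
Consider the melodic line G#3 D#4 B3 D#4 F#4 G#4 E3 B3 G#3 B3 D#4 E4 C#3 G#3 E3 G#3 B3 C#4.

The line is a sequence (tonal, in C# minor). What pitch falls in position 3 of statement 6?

F#2

With 6-note cells, note 3 of each statement runs B3, G#3, E3.
Each moves down a 3rd. Continuing: C#3 → A2 → F#2.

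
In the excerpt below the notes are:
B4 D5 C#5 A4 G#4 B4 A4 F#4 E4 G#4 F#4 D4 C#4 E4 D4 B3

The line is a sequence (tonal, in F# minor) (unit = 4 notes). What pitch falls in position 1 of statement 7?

D3

The unit is 4 notes. Position-1 pitches of the 4 shown cells: B4, G#4, E4, C#4.
Extending down a 3rd: A3 → F#3 → D3.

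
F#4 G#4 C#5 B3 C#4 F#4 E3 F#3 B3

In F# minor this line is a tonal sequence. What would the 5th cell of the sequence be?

D2 E2 A2

The 3-note cells begin on F#4, B3, E3 — each down a 5th from the last.
Extending down a 5th: A2 → D2.
From D2 the diatonic shape gives D2 E2 A2.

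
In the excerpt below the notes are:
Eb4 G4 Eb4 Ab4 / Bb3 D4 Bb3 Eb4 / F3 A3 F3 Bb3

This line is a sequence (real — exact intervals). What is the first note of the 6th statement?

The 4-note cells begin on Eb4, Bb3, F3 — each down a 4th from the last.
Continuing: C3 → G2 → D2. Statement 6 starts on D2.

D2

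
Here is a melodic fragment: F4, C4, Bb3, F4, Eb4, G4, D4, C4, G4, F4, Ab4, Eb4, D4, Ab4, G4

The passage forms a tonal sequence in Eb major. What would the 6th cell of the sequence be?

D5 Ab4 G4 D5 C5

The 5-note cells begin on F4, G4, Ab4 — each up a 2nd from the last.
Extending up a 2nd: Bb4 → C5 → D5.
Statement 6 starts on D5 and keeps the same diatonic contour: D5 Ab4 G4 D5 C5.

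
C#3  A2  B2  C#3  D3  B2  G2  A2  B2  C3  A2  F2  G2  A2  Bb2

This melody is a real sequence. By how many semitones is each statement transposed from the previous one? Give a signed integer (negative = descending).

-2

Taking 5-note groups, the heads are C#3, B2, A2: the pattern moves down a 2nd.
C#3 to B2 spans -2 semitones.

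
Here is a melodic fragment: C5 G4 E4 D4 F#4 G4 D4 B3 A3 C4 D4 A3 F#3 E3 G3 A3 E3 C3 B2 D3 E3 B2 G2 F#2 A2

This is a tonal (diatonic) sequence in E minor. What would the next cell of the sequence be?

The 5-note cells begin on C5, G4, D4, A3, E3 — each down a 4th from the last.
Statement 6 starts on B2 and keeps the same diatonic contour: B2 F#2 D2 C2 E2.

B2 F#2 D2 C2 E2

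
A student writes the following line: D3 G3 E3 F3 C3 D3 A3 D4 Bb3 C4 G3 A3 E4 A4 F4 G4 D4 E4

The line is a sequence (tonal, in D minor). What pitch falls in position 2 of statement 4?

With 6-note cells, note 2 of each statement runs G3, D4, A4.
One more up a 5th gives E5.

E5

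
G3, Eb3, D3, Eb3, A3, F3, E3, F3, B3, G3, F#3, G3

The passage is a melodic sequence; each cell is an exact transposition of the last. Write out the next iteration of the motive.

C#4 A3 G#3 A3

Taking 4-note groups, the heads are G3, A3, B3: the pattern moves up a 2nd.
So cell 4 is C#4 A3 G#3 A3.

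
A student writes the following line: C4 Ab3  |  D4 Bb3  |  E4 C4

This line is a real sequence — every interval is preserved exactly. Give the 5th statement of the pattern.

G#4 E4

The 2-note cells begin on C4, D4, E4 — each up a 2nd from the last.
Extending up a 2nd: F#4 → G#4.
So cell 5 is G#4 E4.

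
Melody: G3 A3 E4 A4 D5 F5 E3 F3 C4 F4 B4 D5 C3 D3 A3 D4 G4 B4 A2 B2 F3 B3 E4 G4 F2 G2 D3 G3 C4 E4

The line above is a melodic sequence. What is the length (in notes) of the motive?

Try groups of 6 (5 cells in 30 notes):
G3 A3 E4 A4 D5 F5 | E3 F3 C4 F4 B4 D5 | C3 D3 A3 D4 G4 B4 | A2 B2 F3 B3 E4 G4 | F2 G2 D3 G3 C4 E4
Every group is a transposition down a 3rd of the one before; no shorter unit works.

6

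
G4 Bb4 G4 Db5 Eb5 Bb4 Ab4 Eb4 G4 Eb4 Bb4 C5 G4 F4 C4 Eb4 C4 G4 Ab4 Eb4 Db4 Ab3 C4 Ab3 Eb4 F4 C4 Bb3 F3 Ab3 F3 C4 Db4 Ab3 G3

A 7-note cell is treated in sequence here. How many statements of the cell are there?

5

35 notes in groups of 7 gives 35/7 = 5 statements.
Starts: G4, Eb4, C4, Ab3, F3 — each down a 3rd.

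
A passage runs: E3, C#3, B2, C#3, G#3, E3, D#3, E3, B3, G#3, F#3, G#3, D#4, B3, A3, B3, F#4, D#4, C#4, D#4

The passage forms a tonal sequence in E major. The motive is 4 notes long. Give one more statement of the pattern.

The 4-note cells begin on E3, G#3, B3, D#4, F#4 — each up a 3rd from the last.
From A4 the diatonic shape gives A4 F#4 E4 F#4.

A4 F#4 E4 F#4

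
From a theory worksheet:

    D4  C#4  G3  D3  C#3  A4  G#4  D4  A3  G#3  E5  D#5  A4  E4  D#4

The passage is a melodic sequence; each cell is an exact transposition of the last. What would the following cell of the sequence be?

B5 A#5 E5 B4 A#4

The 5-note cells begin on D4, A4, E5 — each up a 5th from the last.
Statement 4 starts on B5 and keeps the same exact contour: B5 A#5 E5 B4 A#4.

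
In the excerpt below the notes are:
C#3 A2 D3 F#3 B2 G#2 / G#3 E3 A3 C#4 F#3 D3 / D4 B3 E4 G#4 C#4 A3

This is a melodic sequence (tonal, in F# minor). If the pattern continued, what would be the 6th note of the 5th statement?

With 6-note cells, note 6 of each statement runs G#2, D3, A3.
Extending up a 5th: E4 → B4.

B4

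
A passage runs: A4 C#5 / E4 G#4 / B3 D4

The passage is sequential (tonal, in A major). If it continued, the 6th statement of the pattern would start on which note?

Unit = 2 notes; the statements start on A4, E4, B3, moving down a 4th each time.
Continuing: F#3 → C#3 → G#2. Statement 6 starts on G#2.

G#2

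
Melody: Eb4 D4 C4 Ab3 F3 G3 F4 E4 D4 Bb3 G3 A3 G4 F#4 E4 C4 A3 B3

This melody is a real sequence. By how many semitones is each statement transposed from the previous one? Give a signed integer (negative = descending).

With a 6-note motive the entries are Eb4, F4, G4, each up a 2nd from the previous.
Counting half-steps from Eb4 to F4: 2.

2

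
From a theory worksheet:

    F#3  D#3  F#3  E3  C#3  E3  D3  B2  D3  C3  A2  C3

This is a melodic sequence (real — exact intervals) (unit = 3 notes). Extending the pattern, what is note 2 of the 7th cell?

The unit is 3 notes. Position-2 pitches of the 4 shown cells: D#3, C#3, B2, A2.
Extending down a 2nd: G2 → F2 → Eb2.

Eb2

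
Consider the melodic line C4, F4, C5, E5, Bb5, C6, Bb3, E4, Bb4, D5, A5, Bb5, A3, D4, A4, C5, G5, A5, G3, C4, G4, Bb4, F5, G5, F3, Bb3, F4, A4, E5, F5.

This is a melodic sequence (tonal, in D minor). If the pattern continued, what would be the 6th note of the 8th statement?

C5

With 6-note cells, note 6 of each statement runs C6, Bb5, A5, G5, F5.
Carrying that down a 2nd forward: E5 → D5 → C5.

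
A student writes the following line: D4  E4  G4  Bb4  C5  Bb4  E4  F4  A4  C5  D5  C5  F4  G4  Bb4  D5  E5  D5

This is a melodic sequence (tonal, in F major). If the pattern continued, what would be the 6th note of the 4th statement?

With 6-note cells, note 6 of each statement runs Bb4, C5, D5.
Each moves up a 2nd; the next is E5.

E5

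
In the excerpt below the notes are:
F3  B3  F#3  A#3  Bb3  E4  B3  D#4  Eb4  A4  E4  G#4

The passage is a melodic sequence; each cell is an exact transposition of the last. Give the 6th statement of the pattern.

Gb5 C6 G5 B5

Unit = 4 notes; the statements start on F3, Bb3, Eb4, moving up a 4th each time.
Extending up a 4th: Ab4 → Db5 → Gb5.
So cell 6 is Gb5 C6 G5 B5.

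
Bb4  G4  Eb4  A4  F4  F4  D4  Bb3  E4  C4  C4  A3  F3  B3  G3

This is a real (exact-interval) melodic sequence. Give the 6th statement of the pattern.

The 5-note cells begin on Bb4, F4, C4 — each down a 4th from the last.
Continuing the starts: G3 → D3 → A2.
Statement 6 starts on A2 and keeps the same exact contour: A2 F#2 D2 G#2 E2.

A2 F#2 D2 G#2 E2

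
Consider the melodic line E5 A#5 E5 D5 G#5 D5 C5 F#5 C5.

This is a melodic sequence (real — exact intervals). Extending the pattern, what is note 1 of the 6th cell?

Gb4

With 3-note cells, note 1 of each statement runs E5, D5, C5.
Carrying that down a 2nd forward: Bb4 → Ab4 → Gb4.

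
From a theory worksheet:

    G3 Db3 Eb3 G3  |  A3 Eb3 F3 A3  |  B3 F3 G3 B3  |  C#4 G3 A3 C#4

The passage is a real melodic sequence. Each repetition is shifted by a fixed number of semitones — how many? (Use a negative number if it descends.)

2

Unit = 4 notes; the statements start on G3, A3, B3, C#4, moving up a 2nd each time.
G3→A3 is 57 − 55 = 2 semitones.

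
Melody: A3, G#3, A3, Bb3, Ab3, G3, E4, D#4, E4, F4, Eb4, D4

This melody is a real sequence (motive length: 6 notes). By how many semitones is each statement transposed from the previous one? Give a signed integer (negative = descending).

Taking 6-note groups, the heads are A3, E4: the pattern moves up a 5th.
A3 to E4 spans +7 semitones.

7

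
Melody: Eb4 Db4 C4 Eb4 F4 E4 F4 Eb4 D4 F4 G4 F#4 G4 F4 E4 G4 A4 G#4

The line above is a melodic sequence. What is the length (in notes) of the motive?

6

There are 18 notes; a 6-note unit gives 3 cells:
Eb4 Db4 C4 Eb4 F4 E4 | F4 Eb4 D4 F4 G4 F#4 | G4 F4 E4 G4 A4 G#4
Each cell is the previous one up a 2nd — so the unit is 6 notes.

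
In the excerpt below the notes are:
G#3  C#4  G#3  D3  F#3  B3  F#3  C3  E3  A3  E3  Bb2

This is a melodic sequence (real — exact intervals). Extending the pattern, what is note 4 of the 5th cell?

Gb2

With 4-note cells, note 4 of each statement runs D3, C3, Bb2.
Carrying that down a 2nd forward: Ab2 → Gb2.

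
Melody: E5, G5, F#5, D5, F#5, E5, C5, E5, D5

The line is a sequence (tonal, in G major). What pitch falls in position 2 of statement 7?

A4

The unit is 3 notes. Position-2 pitches of the 3 shown cells: G5, F#5, E5.
Extending down a 2nd: D5 → C5 → B4 → A4.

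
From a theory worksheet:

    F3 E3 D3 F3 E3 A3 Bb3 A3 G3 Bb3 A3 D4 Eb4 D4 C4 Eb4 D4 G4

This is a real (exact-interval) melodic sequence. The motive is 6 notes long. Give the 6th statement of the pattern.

The 6-note cells begin on F3, Bb3, Eb4 — each up a 4th from the last.
Continuing the starts: Ab4 → Db5 → Gb5.
Statement 6 starts on Gb5 and keeps the same exact contour: Gb5 F5 Eb5 Gb5 F5 Bb5.

Gb5 F5 Eb5 Gb5 F5 Bb5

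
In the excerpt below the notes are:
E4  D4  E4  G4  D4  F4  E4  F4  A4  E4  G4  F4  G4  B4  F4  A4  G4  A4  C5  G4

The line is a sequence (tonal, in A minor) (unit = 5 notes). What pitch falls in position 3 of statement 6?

C5

The unit is 5 notes. Position-3 pitches of the 4 shown cells: E4, F4, G4, A4.
Carrying that up a 2nd forward: B4 → C5.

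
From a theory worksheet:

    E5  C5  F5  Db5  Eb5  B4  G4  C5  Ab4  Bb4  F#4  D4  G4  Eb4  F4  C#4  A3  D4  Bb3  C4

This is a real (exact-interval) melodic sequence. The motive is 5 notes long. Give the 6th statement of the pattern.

With a 5-note motive the entries are E5, B4, F#4, C#4, each down a 4th from the previous.
Extending down a 4th: G#3 → D#3.
So cell 6 is D#3 B2 E3 C3 D3.

D#3 B2 E3 C3 D3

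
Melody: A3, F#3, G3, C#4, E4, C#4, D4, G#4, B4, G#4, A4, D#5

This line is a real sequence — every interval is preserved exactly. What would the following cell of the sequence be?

F#5 D#5 E5 A#5

With a 4-note motive the entries are A3, E4, B4, each up a 5th from the previous.
Statement 4 starts on F#5 and keeps the same exact contour: F#5 D#5 E5 A#5.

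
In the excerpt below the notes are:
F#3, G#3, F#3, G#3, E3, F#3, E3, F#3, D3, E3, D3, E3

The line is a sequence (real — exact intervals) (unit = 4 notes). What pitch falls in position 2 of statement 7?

Ab2

With 4-note cells, note 2 of each statement runs G#3, F#3, E3.
Each moves down a 2nd. Continuing: D3 → C3 → Bb2 → Ab2.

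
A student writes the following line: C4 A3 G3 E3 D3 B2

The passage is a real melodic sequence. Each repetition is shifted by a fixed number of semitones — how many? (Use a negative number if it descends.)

The 2-note cells begin on C4, G3, D3 — each down a 4th from the last.
C4 to G3 spans -5 semitones.

-5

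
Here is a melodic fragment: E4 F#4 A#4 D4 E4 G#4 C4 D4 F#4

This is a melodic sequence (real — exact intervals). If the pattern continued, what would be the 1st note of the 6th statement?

Grouping in 3s, the 1st note of each cell is E4, D4, C4.
Carrying that down a 2nd forward: Bb3 → Ab3 → Gb3.

Gb3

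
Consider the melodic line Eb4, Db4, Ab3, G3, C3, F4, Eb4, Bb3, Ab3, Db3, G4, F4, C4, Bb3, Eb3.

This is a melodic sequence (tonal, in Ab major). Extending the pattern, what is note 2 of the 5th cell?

With 5-note cells, note 2 of each statement runs Db4, Eb4, F4.
Extending up a 2nd: G4 → Ab4.

Ab4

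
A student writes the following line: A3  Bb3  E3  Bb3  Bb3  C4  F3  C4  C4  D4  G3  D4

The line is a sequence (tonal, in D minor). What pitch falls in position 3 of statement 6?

C4

With 4-note cells, note 3 of each statement runs E3, F3, G3.
Carrying that up a 2nd forward: A3 → Bb3 → C4.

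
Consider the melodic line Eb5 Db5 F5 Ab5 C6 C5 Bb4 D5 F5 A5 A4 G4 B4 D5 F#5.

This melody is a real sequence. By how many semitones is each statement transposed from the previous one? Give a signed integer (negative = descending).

-3

Unit = 5 notes; the statements start on Eb5, C5, A4, moving down a 3rd each time.
Eb5 to C5 spans -3 semitones.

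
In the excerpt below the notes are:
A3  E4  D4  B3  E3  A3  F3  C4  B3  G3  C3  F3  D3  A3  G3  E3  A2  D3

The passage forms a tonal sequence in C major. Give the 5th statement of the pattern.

With a 6-note motive the entries are A3, F3, D3, each down a 3rd from the previous.
Extending down a 3rd: B2 → G2.
So cell 5 is G2 D3 C3 A2 D2 G2.

G2 D3 C3 A2 D2 G2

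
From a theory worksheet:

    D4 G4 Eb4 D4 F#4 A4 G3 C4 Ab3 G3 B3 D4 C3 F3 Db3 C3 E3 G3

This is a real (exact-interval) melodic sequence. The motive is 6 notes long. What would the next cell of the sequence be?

Unit = 6 notes; the statements start on D4, G3, C3, moving down a 5th each time.
From F2 the exact shape gives F2 Bb2 Gb2 F2 A2 C3.

F2 Bb2 Gb2 F2 A2 C3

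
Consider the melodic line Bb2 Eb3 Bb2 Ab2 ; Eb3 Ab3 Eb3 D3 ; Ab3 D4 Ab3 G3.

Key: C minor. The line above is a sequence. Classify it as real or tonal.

tonal

Every note is diatonic to C minor.
Cell 1 has -2 semitones from note 3 to 4, but cell 2 has -1 — the interval quality changes while the contour stays the same, which is the hallmark of a tonal sequence.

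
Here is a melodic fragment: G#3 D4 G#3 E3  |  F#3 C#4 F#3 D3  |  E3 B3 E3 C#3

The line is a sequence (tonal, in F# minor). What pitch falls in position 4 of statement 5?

The unit is 4 notes. Position-4 pitches of the 3 shown cells: E3, D3, C#3.
Carrying that down a 2nd forward: B2 → A2.

A2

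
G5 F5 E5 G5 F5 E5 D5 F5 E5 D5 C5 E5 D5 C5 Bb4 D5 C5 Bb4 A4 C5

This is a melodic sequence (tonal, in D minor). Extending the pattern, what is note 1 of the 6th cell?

With 4-note cells, note 1 of each statement runs G5, F5, E5, D5, C5.
One more down a 2nd gives Bb4.

Bb4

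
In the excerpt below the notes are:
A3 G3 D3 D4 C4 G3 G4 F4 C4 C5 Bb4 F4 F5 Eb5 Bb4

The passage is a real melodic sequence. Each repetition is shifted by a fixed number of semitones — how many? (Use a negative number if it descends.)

5

Taking 3-note groups, the heads are A3, D4, G4, C5, F5: the pattern moves up a 4th.
Counting half-steps from A3 to D4: 5.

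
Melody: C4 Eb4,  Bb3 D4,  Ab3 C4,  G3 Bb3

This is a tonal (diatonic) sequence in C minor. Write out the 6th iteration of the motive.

Taking 2-note groups, the heads are C4, Bb3, Ab3, G3: the pattern moves down a 2nd.
Continuing the starts: F3 → Eb3.
From Eb3 the diatonic shape gives Eb3 G3.

Eb3 G3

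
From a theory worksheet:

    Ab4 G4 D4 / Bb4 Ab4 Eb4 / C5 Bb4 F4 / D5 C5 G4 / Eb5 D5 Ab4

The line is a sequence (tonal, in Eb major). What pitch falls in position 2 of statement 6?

Eb5

With 3-note cells, note 2 of each statement runs G4, Ab4, Bb4, C5, D5.
From D5, up a 2nd gives Eb5.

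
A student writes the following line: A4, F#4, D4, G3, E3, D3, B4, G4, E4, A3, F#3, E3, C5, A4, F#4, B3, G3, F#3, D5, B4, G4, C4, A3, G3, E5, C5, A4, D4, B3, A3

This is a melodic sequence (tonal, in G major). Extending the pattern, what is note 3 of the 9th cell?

With 6-note cells, note 3 of each statement runs D4, E4, F#4, G4, A4.
Extending up a 2nd: B4 → C5 → D5 → E5.

E5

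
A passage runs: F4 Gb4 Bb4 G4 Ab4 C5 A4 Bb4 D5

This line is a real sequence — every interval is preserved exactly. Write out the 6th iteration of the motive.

With a 3-note motive the entries are F4, G4, A4, each up a 2nd from the previous.
Carrying on: B4 → C#5 → D#5.
From D#5 the exact shape gives D#5 E5 G#5.

D#5 E5 G#5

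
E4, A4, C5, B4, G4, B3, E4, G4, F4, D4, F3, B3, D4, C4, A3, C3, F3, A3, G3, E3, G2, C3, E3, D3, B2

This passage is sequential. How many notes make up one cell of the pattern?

There are 25 notes; a 5-note unit gives 5 cells:
E4 A4 C5 B4 G4 | B3 E4 G4 F4 D4 | F3 B3 D4 C4 A3 | C3 F3 A3 G3 E3 | G2 C3 E3 D3 B2
That's a consistent down a 4th shift per cell, and no other grouping gives one.

5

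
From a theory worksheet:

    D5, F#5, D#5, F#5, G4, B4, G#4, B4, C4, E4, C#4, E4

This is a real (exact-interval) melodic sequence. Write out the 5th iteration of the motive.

Bb2 D3 B2 D3

Unit = 4 notes; the statements start on D5, G4, C4, moving down a 5th each time.
Extending down a 5th: F3 → Bb2.
So cell 5 is Bb2 D3 B2 D3.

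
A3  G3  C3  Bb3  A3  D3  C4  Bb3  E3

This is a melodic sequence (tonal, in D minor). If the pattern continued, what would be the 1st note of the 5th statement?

E4

With 3-note cells, note 1 of each statement runs A3, Bb3, C4.
Each moves up a 2nd. Continuing: D4 → E4.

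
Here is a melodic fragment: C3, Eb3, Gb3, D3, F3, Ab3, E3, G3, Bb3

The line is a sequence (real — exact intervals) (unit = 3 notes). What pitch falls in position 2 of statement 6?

The unit is 3 notes. Position-2 pitches of the 3 shown cells: Eb3, F3, G3.
Each moves up a 2nd. Continuing: A3 → B3 → C#4.

C#4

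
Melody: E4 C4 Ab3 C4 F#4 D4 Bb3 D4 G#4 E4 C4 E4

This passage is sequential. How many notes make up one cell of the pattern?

There are 12 notes; a 4-note unit gives 3 cells:
E4 C4 Ab3 C4 | F#4 D4 Bb3 D4 | G#4 E4 C4 E4
Each cell is the previous one up a 2nd — so the unit is 4 notes.

4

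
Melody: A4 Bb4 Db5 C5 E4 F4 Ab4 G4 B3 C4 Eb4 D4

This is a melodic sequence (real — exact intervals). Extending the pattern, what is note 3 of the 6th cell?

C3

With 4-note cells, note 3 of each statement runs Db5, Ab4, Eb4.
Carrying that down a 4th forward: Bb3 → F3 → C3.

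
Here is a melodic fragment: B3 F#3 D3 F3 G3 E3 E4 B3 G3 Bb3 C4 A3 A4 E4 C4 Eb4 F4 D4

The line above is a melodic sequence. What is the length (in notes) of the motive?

6

There are 18 notes; a 6-note unit gives 3 cells:
B3 F#3 D3 F3 G3 E3 | E4 B3 G3 Bb3 C4 A3 | A4 E4 C4 Eb4 F4 D4
Each cell is the previous one up a 4th — so the unit is 6 notes.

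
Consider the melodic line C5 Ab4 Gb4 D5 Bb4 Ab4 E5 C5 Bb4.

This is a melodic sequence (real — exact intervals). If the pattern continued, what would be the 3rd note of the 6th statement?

E5

The unit is 3 notes. Position-3 pitches of the 3 shown cells: Gb4, Ab4, Bb4.
Carrying that up a 2nd forward: C5 → D5 → E5.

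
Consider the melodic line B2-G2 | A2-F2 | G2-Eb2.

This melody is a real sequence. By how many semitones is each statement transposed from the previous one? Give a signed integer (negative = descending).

-2

The 2-note cells begin on B2, A2, G2 — each down a 2nd from the last.
B2→A2 is 45 − 47 = -2 semitones.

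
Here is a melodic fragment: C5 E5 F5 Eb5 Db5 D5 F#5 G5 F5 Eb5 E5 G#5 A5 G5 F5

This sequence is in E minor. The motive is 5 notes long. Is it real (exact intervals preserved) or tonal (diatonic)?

Each cell has the same semitone pattern (4, 1, -2, -2) — intervals are preserved exactly.
And F5 lies outside E minor, so the sequence is real rather than tonal.

real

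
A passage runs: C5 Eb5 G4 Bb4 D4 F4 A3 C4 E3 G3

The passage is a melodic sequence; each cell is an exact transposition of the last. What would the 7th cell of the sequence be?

Unit = 2 notes; the statements start on C5, G4, D4, A3, E3, moving down a 4th each time.
Carrying on: B2 → F#2.
Statement 7 starts on F#2 and keeps the same exact contour: F#2 A2.

F#2 A2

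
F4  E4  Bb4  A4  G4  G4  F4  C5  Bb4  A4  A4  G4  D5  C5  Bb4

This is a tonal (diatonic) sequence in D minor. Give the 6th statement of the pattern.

The 5-note cells begin on F4, G4, A4 — each up a 2nd from the last.
Continuing the starts: Bb4 → C5 → D5.
From D5 the diatonic shape gives D5 C5 G5 F5 E5.

D5 C5 G5 F5 E5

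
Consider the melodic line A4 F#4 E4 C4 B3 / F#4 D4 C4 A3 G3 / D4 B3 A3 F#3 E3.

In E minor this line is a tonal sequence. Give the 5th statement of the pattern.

G3 E3 D3 B2 A2

Unit = 5 notes; the statements start on A4, F#4, D4, moving down a 3rd each time.
Extending down a 3rd: B3 → G3.
From G3 the diatonic shape gives G3 E3 D3 B2 A2.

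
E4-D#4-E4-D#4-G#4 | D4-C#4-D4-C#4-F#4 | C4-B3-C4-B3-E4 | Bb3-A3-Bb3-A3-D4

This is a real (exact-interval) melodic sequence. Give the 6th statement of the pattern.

Gb3 F3 Gb3 F3 Bb3

Taking 5-note groups, the heads are E4, D4, C4, Bb3: the pattern moves down a 2nd.
Carrying on: Ab3 → Gb3.
Statement 6 starts on Gb3 and keeps the same exact contour: Gb3 F3 Gb3 F3 Bb3.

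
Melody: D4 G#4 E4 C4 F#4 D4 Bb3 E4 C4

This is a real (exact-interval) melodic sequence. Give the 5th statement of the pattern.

Taking 3-note groups, the heads are D4, C4, Bb3: the pattern moves down a 2nd.
Continuing the starts: Ab3 → Gb3.
So cell 5 is Gb3 C4 Ab3.

Gb3 C4 Ab3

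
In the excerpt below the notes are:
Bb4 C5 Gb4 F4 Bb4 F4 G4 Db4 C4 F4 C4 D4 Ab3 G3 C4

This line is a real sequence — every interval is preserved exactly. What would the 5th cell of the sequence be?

D3 E3 Bb2 A2 D3

With a 5-note motive the entries are Bb4, F4, C4, each down a 4th from the previous.
Continuing the starts: G3 → D3.
From D3 the exact shape gives D3 E3 Bb2 A2 D3.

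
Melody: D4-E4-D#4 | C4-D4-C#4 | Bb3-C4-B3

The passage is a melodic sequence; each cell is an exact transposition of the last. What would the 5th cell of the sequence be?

The 3-note cells begin on D4, C4, Bb3 — each down a 2nd from the last.
Continuing the starts: Ab3 → Gb3.
So cell 5 is Gb3 Ab3 G3.

Gb3 Ab3 G3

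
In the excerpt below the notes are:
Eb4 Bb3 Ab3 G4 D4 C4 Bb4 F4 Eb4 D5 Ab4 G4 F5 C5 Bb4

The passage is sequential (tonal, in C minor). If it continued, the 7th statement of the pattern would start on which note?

The 3-note cells begin on Eb4, G4, Bb4, D5, F5 — each up a 3rd from the last.
Extending the heads up a 3rd: Ab5 → C6.

C6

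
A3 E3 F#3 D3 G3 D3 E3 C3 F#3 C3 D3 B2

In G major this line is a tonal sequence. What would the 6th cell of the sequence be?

C3 G2 A2 F#2

With a 4-note motive the entries are A3, G3, F#3, each down a 2nd from the previous.
Continuing the starts: E3 → D3 → C3.
From C3 the diatonic shape gives C3 G2 A2 F#2.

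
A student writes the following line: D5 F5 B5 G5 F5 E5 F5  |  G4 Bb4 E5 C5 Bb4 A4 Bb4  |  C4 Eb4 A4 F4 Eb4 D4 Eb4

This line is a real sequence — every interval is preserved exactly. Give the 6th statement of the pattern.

Taking 7-note groups, the heads are D5, G4, C4: the pattern moves down a 5th.
Extending down a 5th: F3 → Bb2 → Eb2.
Statement 6 starts on Eb2 and keeps the same exact contour: Eb2 Gb2 C3 Ab2 Gb2 F2 Gb2.

Eb2 Gb2 C3 Ab2 Gb2 F2 Gb2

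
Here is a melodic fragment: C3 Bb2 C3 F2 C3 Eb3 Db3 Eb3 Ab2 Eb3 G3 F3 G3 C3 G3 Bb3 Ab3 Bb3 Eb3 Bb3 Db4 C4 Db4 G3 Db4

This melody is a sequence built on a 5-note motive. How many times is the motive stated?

5

25 notes in groups of 5 gives 25/5 = 5 statements.
Starts: C3, Eb3, G3, Bb3, Db4 — each up a 3rd.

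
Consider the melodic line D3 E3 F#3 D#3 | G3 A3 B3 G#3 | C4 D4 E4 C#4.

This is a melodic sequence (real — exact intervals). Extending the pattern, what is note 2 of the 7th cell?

Bb5

Grouping in 4s, the 2nd note of each cell is E3, A3, D4.
Each moves up a 4th. Continuing: G4 → C5 → F5 → Bb5.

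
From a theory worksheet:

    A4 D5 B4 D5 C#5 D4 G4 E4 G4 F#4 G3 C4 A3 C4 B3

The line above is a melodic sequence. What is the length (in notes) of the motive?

5

There are 15 notes; a 5-note unit gives 3 cells:
A4 D5 B4 D5 C#5 | D4 G4 E4 G4 F#4 | G3 C4 A3 C4 B3
Each cell is the previous one down a 5th — so the unit is 5 notes.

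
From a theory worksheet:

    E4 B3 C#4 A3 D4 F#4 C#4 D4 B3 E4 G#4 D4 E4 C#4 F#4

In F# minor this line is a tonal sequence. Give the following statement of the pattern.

Unit = 5 notes; the statements start on E4, F#4, G#4, moving up a 2nd each time.
Statement 4 starts on A4 and keeps the same diatonic contour: A4 E4 F#4 D4 G#4.

A4 E4 F#4 D4 G#4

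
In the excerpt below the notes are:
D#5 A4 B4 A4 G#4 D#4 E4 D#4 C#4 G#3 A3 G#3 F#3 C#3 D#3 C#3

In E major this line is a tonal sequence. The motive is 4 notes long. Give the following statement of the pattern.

B2 F#2 G#2 F#2

Unit = 4 notes; the statements start on D#5, G#4, C#4, F#3, moving down a 5th each time.
So cell 5 is B2 F#2 G#2 F#2.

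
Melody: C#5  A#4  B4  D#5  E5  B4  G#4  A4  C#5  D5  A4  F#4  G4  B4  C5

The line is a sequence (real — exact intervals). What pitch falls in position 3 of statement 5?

Grouping in 5s, the 3rd note of each cell is B4, A4, G4.
Extending down a 2nd: F4 → Eb4.

Eb4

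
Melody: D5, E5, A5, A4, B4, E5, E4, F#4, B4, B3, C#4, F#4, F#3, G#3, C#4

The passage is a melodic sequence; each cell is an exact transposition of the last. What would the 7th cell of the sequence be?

Unit = 3 notes; the statements start on D5, A4, E4, B3, F#3, moving down a 4th each time.
Carrying on: C#3 → G#2.
Statement 7 starts on G#2 and keeps the same exact contour: G#2 A#2 D#3.

G#2 A#2 D#3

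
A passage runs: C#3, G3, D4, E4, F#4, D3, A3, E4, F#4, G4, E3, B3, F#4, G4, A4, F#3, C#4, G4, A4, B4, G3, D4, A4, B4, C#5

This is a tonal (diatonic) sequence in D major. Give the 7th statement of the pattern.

B3 F#4 C#5 D5 E5

With a 5-note motive the entries are C#3, D3, E3, F#3, G3, each up a 2nd from the previous.
Carrying on: A3 → B3.
Statement 7 starts on B3 and keeps the same diatonic contour: B3 F#4 C#5 D5 E5.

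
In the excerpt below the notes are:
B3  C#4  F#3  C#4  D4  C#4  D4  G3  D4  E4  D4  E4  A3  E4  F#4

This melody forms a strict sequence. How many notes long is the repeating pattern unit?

Try groups of 5 (3 cells in 15 notes):
B3 C#4 F#3 C#4 D4 | C#4 D4 G3 D4 E4 | D4 E4 A3 E4 F#4
That's a consistent up a 2nd shift per cell, and no other grouping gives one.

5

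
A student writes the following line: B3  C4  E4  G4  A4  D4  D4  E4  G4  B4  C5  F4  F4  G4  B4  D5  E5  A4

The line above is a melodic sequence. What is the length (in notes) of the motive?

Try groups of 6 (3 cells in 18 notes):
B3 C4 E4 G4 A4 D4 | D4 E4 G4 B4 C5 F4 | F4 G4 B4 D5 E5 A4
Each cell is the previous one up a 3rd — so the unit is 6 notes.

6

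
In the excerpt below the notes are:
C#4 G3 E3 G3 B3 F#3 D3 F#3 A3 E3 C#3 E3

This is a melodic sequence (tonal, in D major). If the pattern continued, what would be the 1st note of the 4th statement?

G3

With 4-note cells, note 1 of each statement runs C#4, B3, A3.
One more down a 2nd gives G3.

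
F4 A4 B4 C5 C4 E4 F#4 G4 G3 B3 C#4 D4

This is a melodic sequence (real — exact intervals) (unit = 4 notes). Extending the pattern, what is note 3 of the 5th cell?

D#3

Grouping in 4s, the 3rd note of each cell is B4, F#4, C#4.
Each moves down a 4th. Continuing: G#3 → D#3.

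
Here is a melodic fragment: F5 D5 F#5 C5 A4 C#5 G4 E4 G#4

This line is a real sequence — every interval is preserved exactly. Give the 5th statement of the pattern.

A3 F#3 A#3

With a 3-note motive the entries are F5, C5, G4, each down a 4th from the previous.
Carrying on: D4 → A3.
From A3 the exact shape gives A3 F#3 A#3.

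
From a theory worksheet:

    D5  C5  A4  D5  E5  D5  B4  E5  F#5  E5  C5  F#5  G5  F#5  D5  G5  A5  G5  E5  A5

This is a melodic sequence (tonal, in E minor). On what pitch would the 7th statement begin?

C6

With a 4-note motive the entries are D5, E5, F#5, G5, A5, each up a 2nd from the previous.
Continuing: B5 → C6. Statement 7 starts on C6.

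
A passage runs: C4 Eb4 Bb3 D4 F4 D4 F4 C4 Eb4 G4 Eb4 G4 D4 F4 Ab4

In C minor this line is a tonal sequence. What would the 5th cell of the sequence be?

G4 Bb4 F4 Ab4 C5

The 5-note cells begin on C4, D4, Eb4 — each up a 2nd from the last.
Continuing the starts: F4 → G4.
From G4 the diatonic shape gives G4 Bb4 F4 Ab4 C5.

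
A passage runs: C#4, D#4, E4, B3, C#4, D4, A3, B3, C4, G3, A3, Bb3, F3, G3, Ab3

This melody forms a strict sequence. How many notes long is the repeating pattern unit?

There are 15 notes; a 3-note unit gives 5 cells:
C#4 D#4 E4 | B3 C#4 D4 | A3 B3 C4 | G3 A3 Bb3 | F3 G3 Ab3
Every group is a transposition down a 2nd of the one before; no shorter unit works.

3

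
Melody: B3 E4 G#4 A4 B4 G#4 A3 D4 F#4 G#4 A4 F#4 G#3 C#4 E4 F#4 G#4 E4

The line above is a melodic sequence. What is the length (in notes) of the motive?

6

18 notes total. Splitting into 3 groups of 6:
B3 E4 G#4 A4 B4 G#4 | A3 D4 F#4 G#4 A4 F#4 | G#3 C#4 E4 F#4 G#4 E4
Each cell is the previous one down a 2nd — so the unit is 6 notes.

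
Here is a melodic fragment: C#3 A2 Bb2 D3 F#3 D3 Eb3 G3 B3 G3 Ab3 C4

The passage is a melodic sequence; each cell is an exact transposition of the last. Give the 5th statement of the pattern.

Taking 4-note groups, the heads are C#3, F#3, B3: the pattern moves up a 4th.
Carrying on: E4 → A4.
From A4 the exact shape gives A4 F4 Gb4 Bb4.

A4 F4 Gb4 Bb4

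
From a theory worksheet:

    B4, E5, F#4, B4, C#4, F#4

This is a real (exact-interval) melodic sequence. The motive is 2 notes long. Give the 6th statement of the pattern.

Unit = 2 notes; the statements start on B4, F#4, C#4, moving down a 4th each time.
Carrying on: G#3 → D#3 → A#2.
So cell 6 is A#2 D#3.

A#2 D#3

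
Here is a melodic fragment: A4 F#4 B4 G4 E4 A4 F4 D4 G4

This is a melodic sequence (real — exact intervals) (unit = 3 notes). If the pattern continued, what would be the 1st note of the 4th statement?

The unit is 3 notes. Position-1 pitches of the 3 shown cells: A4, G4, F4.
Each moves down a 2nd; the next is Eb4.

Eb4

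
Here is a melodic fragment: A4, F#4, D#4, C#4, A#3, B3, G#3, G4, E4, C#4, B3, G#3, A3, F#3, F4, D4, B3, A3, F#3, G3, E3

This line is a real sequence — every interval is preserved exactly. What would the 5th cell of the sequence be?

Db4 Bb3 G3 F3 D3 Eb3 C3

Taking 7-note groups, the heads are A4, G4, F4: the pattern moves down a 2nd.
Continuing the starts: Eb4 → Db4.
So cell 5 is Db4 Bb3 G3 F3 D3 Eb3 C3.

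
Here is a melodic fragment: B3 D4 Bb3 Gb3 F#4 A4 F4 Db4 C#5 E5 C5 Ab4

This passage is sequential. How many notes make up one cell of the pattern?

There are 12 notes; a 4-note unit gives 3 cells:
B3 D4 Bb3 Gb3 | F#4 A4 F4 Db4 | C#5 E5 C5 Ab4
That's a consistent up a 5th shift per cell, and no other grouping gives one.

4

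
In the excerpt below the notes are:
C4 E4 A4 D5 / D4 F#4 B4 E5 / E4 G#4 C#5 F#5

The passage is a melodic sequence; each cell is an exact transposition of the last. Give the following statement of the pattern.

F#4 A#4 D#5 G#5

The 4-note cells begin on C4, D4, E4 — each up a 2nd from the last.
So cell 4 is F#4 A#4 D#5 G#5.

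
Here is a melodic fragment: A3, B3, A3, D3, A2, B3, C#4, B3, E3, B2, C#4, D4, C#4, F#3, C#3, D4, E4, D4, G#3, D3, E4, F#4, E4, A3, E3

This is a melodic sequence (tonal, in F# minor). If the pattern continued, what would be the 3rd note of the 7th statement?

The unit is 5 notes. Position-3 pitches of the 5 shown cells: A3, B3, C#4, D4, E4.
Extending up a 2nd: F#4 → G#4.

G#4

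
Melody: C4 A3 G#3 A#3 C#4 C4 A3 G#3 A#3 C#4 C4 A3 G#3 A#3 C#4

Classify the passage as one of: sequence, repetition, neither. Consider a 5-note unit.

Each 5-note cell is identical (C4 A3 G#3 A#3 C#4), restated at the same pitch.

repetition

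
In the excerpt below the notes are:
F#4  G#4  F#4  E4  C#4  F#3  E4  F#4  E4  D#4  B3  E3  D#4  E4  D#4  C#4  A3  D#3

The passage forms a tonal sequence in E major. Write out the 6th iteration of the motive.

Taking 6-note groups, the heads are F#4, E4, D#4: the pattern moves down a 2nd.
Carrying on: C#4 → B3 → A3.
Statement 6 starts on A3 and keeps the same diatonic contour: A3 B3 A3 G#3 E3 A2.

A3 B3 A3 G#3 E3 A2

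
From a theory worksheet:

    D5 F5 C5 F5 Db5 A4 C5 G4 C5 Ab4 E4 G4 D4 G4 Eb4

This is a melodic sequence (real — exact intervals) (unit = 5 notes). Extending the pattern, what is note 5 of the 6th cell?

With 5-note cells, note 5 of each statement runs Db5, Ab4, Eb4.
Each moves down a 4th. Continuing: Bb3 → F3 → C3.

C3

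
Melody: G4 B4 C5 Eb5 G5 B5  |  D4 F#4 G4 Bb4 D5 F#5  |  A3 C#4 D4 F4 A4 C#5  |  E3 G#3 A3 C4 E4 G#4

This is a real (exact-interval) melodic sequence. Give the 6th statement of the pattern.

F#2 A#2 B2 D3 F#3 A#3

Unit = 6 notes; the statements start on G4, D4, A3, E3, moving down a 4th each time.
Extending down a 4th: B2 → F#2.
So cell 6 is F#2 A#2 B2 D3 F#3 A#3.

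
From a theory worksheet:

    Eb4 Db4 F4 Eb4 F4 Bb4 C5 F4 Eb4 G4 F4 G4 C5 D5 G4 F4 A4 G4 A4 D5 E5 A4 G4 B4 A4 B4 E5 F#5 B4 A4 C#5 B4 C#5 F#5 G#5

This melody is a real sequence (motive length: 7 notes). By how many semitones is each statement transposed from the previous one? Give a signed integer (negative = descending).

2

Taking 7-note groups, the heads are Eb4, F4, G4, A4, B4: the pattern moves up a 2nd.
Counting half-steps from Eb4 to F4: 2.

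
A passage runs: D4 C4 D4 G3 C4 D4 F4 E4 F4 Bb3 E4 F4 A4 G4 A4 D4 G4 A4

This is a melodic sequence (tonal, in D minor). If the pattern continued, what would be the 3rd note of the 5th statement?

With 6-note cells, note 3 of each statement runs D4, F4, A4.
Extending up a 3rd: C5 → E5.

E5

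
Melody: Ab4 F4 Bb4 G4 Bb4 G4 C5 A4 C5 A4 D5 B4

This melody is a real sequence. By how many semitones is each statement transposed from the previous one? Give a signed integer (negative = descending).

Taking 4-note groups, the heads are Ab4, Bb4, C5: the pattern moves up a 2nd.
Counting half-steps from Ab4 to Bb4: 2.

2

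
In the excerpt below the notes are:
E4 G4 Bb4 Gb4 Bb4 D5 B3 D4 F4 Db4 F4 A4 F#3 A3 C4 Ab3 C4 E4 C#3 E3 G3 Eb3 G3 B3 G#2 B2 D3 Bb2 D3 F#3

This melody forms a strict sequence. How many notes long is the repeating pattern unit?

30 notes total. Splitting into 5 groups of 6:
E4 G4 Bb4 Gb4 Bb4 D5 | B3 D4 F4 Db4 F4 A4 | F#3 A3 C4 Ab3 C4 E4 | C#3 E3 G3 Eb3 G3 B3 | G#2 B2 D3 Bb2 D3 F#3
Every group is a transposition down a 4th of the one before; no shorter unit works.

6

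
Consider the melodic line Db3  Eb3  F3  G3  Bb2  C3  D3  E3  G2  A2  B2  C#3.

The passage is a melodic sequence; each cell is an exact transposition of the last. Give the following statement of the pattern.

Unit = 4 notes; the statements start on Db3, Bb2, G2, moving down a 3rd each time.
From E2 the exact shape gives E2 F#2 G#2 A#2.

E2 F#2 G#2 A#2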